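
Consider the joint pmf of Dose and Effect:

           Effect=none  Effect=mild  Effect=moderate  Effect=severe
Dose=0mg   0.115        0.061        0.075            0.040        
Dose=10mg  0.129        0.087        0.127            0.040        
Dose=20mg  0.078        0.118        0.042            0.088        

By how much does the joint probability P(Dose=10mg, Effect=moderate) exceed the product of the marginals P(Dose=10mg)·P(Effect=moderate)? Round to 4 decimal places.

0.0335

P(Dose=10mg) = 0.129 + 0.087 + 0.127 + 0.040 = 0.383.
P(Effect=moderate) = 0.075 + 0.127 + 0.042 = 0.244.
P(Dose=10mg, Effect=moderate) − P(Dose=10mg)P(Effect=moderate) = 0.127 − 0.383×0.244 = 0.0335.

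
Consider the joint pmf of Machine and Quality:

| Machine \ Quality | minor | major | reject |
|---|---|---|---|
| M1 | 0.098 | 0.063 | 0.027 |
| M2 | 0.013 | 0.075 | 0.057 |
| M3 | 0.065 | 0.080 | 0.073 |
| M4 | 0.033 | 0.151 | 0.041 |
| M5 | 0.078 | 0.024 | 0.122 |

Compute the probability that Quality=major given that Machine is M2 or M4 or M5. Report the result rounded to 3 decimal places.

P(Machine=M2) = 0.013 + 0.075 + 0.057 = 0.145.
P(Machine=M4) = 0.033 + 0.151 + 0.041 = 0.225.
P(Machine=M5) = 0.078 + 0.024 + 0.122 = 0.224.
P(Machine ∈ {M2, M4, M5}) = 0.145 + 0.225 + 0.224 = 0.594; P(Quality=major, Machine ∈ {M2, M4, M5}) = 0.075 + 0.151 + 0.024 = 0.250.
P(Quality=major | Machine ∈ {M2, M4, M5}) = 0.250/0.594 = 0.421.

0.421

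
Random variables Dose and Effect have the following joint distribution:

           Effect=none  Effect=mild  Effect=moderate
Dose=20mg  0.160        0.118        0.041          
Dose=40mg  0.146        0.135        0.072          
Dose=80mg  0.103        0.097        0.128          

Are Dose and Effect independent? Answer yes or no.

no

P(Dose=80mg) = 0.328 and P(Effect=moderate) = 0.241, so their product is 0.07905, but P(Dose=80mg, Effect=moderate) = 0.128. Since these differ, Dose and Effect are not independent.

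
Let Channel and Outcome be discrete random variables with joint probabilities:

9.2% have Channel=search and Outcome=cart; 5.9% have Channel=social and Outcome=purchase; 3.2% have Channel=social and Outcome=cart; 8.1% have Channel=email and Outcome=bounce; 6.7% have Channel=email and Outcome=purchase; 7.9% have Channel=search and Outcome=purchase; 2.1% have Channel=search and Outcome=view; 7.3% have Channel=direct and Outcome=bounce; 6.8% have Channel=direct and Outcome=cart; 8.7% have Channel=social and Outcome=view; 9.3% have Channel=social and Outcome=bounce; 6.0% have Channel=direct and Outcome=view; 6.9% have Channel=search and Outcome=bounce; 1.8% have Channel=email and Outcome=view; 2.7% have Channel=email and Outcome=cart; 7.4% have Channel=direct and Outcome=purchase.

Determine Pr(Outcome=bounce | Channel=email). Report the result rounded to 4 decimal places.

0.4197

P(Channel=email) = 0.081 + 0.018 + 0.027 + 0.067 = 0.193.
P(Outcome=bounce | Channel=email) = 0.081/0.193 = 0.4197.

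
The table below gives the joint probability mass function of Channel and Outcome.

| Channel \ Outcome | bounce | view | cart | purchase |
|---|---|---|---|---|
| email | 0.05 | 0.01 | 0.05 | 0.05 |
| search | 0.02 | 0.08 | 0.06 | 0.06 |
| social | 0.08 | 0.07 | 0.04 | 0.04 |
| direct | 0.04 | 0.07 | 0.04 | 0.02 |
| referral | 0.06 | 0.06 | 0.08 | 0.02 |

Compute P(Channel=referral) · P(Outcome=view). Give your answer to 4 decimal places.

0.0638

P(Channel=referral) = 0.06 + 0.06 + 0.08 + 0.02 = 0.22.
P(Outcome=view) = 0.01 + 0.08 + 0.07 + 0.07 + 0.06 = 0.29.
Product: 0.22 × 0.29 = 0.0638.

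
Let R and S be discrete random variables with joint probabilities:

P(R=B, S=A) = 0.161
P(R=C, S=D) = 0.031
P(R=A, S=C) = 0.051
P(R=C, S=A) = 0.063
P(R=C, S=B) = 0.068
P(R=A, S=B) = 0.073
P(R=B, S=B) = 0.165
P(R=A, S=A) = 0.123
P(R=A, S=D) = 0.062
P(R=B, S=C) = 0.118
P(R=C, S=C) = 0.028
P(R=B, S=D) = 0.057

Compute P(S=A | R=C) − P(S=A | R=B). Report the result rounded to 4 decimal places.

0.0102

P(R=C) = 0.063 + 0.068 + 0.028 + 0.031 = 0.190; P(S=A | R=C) = 0.063/0.190 = 0.33158.
P(R=B) = 0.161 + 0.165 + 0.118 + 0.057 = 0.501; P(S=A | R=B) = 0.161/0.501 = 0.32136.
Difference = 0.0102.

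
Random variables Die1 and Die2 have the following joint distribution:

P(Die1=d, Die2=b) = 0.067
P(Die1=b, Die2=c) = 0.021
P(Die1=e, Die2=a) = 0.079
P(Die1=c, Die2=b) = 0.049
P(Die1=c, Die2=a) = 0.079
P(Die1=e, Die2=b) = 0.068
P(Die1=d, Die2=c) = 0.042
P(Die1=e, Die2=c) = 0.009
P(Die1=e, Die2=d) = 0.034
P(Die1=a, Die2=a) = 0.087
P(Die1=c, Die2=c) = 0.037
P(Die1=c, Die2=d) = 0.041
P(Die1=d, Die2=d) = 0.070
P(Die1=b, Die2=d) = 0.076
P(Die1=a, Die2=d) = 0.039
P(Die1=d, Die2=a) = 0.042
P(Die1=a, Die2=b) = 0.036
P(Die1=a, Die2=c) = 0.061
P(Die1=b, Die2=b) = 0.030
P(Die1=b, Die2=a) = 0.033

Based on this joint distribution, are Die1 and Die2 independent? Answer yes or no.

P(Die1=b) = 0.160 and P(Die2=d) = 0.260, so their product is 0.04160, but P(Die1=b, Die2=d) = 0.076. Since these differ, Die1 and Die2 are not independent.

no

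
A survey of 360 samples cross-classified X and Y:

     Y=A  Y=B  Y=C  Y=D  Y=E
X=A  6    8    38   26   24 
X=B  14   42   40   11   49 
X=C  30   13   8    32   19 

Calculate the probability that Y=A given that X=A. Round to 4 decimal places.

0.0588

Total with X=A: 6 + 8 + 38 + 26 + 24 = 102.
P(Y=A | X=A) = 6/102 = 0.0588.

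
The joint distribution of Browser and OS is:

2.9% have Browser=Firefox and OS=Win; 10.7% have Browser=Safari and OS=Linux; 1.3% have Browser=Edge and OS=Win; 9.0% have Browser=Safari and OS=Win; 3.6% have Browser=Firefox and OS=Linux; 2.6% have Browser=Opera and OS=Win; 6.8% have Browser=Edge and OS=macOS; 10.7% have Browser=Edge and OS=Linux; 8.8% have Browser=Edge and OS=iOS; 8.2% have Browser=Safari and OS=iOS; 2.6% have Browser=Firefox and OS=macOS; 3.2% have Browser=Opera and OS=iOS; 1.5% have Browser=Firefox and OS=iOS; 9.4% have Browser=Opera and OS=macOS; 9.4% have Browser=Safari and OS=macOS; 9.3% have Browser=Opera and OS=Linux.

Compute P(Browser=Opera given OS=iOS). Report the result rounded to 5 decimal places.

0.14747

P(OS=iOS) = 0.015 + 0.082 + 0.088 + 0.032 = 0.217.
P(Browser=Opera | OS=iOS) = 0.032/0.217 = 0.14747.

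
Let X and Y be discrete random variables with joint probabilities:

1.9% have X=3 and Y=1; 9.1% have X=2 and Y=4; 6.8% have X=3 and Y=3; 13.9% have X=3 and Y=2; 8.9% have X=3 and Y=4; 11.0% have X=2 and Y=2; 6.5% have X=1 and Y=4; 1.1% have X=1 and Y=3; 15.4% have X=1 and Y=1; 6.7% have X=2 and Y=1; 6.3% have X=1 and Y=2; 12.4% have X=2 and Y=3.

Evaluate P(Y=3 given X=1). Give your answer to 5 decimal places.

P(X=1) = 0.154 + 0.063 + 0.011 + 0.065 = 0.293.
P(Y=3 | X=1) = 0.011/0.293 = 0.03754.

0.03754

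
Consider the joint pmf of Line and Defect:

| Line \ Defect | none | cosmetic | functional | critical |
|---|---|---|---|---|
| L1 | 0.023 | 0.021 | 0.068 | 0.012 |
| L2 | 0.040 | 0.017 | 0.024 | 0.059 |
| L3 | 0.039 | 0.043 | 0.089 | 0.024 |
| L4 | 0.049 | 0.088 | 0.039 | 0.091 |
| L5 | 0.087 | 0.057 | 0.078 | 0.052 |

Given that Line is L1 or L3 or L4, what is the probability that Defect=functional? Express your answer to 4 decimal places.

0.3345

P(Line=L1) = 0.023 + 0.021 + 0.068 + 0.012 = 0.124.
P(Line=L3) = 0.039 + 0.043 + 0.089 + 0.024 = 0.195.
P(Line=L4) = 0.049 + 0.088 + 0.039 + 0.091 = 0.267.
P(Line ∈ {L1, L3, L4}) = 0.124 + 0.195 + 0.267 = 0.586; P(Defect=functional, Line ∈ {L1, L3, L4}) = 0.068 + 0.089 + 0.039 = 0.196.
P(Defect=functional | Line ∈ {L1, L3, L4}) = 0.196/0.586 = 0.3345.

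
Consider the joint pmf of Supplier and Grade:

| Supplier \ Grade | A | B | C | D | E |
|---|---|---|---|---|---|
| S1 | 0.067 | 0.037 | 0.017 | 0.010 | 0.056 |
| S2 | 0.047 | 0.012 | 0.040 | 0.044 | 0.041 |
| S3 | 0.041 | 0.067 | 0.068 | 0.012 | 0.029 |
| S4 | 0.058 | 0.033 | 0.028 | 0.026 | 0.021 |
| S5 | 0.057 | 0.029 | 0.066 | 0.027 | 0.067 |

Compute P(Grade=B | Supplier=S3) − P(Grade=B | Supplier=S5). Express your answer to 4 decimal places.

0.1909

P(Supplier=S3) = 0.041 + 0.067 + 0.068 + 0.012 + 0.029 = 0.217; P(Grade=B | Supplier=S3) = 0.067/0.217 = 0.30876.
P(Supplier=S5) = 0.057 + 0.029 + 0.066 + 0.027 + 0.067 = 0.246; P(Grade=B | Supplier=S5) = 0.029/0.246 = 0.11789.
Difference = 0.1909.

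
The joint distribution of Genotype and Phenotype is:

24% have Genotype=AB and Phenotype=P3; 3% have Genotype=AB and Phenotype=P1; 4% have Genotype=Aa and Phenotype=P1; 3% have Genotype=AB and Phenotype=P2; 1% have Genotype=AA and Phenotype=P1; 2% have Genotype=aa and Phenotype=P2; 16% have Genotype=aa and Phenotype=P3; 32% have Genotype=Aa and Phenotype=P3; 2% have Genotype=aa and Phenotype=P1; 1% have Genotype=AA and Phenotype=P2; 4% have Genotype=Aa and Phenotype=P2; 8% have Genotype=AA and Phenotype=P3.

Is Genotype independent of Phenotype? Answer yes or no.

yes

Every cell satisfies P(Genotype,Phenotype) = P(Genotype)·P(Phenotype). For instance P(Genotype=Aa) = 0.40, P(Phenotype=P2) = 0.10, and 0.40×0.10 = 0.04 matches the joint entry. So Genotype and Phenotype are independent.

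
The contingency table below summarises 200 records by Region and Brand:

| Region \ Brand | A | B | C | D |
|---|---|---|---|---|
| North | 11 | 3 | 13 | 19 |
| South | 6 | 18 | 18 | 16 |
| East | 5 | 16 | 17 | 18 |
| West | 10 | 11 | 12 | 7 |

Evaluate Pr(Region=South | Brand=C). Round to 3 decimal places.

0.300

Total with Brand=C: 13 + 18 + 17 + 12 = 60.
P(Region=South | Brand=C) = 18/60 = 0.300.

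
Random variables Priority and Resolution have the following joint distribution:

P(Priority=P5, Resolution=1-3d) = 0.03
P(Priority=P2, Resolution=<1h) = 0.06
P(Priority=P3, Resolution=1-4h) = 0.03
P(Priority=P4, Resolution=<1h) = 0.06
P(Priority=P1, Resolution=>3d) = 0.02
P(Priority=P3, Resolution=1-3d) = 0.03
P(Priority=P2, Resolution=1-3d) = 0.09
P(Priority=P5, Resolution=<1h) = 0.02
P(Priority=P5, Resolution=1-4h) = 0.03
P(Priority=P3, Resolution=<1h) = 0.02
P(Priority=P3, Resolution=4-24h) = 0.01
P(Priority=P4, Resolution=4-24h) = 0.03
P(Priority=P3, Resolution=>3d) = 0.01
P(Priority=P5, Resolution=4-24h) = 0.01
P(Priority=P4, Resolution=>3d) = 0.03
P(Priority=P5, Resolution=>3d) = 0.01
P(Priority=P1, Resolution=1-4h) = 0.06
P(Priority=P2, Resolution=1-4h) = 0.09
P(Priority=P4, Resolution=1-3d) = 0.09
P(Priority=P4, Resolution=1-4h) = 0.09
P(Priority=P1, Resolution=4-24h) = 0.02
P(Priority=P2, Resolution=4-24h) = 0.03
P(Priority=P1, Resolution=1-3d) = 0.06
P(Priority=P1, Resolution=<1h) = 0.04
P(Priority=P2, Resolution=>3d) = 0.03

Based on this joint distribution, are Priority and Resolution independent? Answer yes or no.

yes

Every cell satisfies P(Priority,Resolution) = P(Priority)·P(Resolution). For instance P(Priority=P1) = 0.20, P(Resolution=>3d) = 0.10, and 0.20×0.10 = 0.02 matches the joint entry. So Priority and Resolution are independent.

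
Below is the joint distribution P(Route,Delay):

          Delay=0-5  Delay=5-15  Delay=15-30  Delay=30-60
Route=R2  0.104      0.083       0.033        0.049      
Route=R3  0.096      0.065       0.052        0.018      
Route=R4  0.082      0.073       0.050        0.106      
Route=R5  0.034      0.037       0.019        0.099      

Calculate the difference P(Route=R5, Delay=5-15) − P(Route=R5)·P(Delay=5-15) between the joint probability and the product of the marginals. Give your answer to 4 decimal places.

-0.0118

P(Route=R5) = 0.034 + 0.037 + 0.019 + 0.099 = 0.189.
P(Delay=5-15) = 0.083 + 0.065 + 0.073 + 0.037 = 0.258.
P(Route=R5, Delay=5-15) − P(Route=R5)P(Delay=5-15) = 0.037 − 0.189×0.258 = -0.0118.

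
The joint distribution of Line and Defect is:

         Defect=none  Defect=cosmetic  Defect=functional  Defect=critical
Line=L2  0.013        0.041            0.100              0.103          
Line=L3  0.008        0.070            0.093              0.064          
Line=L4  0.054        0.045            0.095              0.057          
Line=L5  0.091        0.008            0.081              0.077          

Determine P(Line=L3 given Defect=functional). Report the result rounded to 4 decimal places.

0.2520

P(Defect=functional) = 0.100 + 0.093 + 0.095 + 0.081 = 0.369.
P(Line=L3 | Defect=functional) = 0.093/0.369 = 0.2520.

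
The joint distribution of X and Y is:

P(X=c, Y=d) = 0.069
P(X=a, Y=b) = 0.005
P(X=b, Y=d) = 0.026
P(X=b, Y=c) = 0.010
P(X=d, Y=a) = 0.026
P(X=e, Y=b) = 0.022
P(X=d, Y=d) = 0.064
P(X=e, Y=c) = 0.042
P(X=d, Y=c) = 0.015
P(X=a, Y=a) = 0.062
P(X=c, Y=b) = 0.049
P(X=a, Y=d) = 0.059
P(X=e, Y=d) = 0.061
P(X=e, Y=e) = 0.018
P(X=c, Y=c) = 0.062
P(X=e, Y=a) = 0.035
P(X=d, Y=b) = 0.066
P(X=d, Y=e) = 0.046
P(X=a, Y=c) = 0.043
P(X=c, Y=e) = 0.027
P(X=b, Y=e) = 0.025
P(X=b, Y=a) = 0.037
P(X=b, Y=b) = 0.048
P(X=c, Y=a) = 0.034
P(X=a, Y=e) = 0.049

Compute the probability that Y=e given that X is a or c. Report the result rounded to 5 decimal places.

P(X=a) = 0.062 + 0.005 + 0.043 + 0.059 + 0.049 = 0.218.
P(X=c) = 0.034 + 0.049 + 0.062 + 0.069 + 0.027 = 0.241.
P(X ∈ {a, c}) = 0.218 + 0.241 = 0.459; P(Y=e, X ∈ {a, c}) = 0.049 + 0.027 = 0.076.
P(Y=e | X ∈ {a, c}) = 0.076/0.459 = 0.16558.

0.16558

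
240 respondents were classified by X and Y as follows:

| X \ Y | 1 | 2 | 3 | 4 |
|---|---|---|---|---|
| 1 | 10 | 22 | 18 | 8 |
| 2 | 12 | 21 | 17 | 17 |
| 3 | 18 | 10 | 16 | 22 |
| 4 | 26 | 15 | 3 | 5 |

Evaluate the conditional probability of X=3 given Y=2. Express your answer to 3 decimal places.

Total with Y=2: 22 + 21 + 10 + 15 = 68.
P(X=3 | Y=2) = 10/68 = 0.147.

0.147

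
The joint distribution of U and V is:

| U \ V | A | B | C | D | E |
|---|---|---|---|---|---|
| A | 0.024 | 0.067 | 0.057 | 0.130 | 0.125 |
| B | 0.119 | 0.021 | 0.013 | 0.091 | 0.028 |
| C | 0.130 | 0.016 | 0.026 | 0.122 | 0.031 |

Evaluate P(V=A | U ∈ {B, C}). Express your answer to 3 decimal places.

P(U=B) = 0.119 + 0.021 + 0.013 + 0.091 + 0.028 = 0.272.
P(U=C) = 0.130 + 0.016 + 0.026 + 0.122 + 0.031 = 0.325.
P(U ∈ {B, C}) = 0.272 + 0.325 = 0.597; P(V=A, U ∈ {B, C}) = 0.119 + 0.130 = 0.249.
P(V=A | U ∈ {B, C}) = 0.249/0.597 = 0.417.

0.417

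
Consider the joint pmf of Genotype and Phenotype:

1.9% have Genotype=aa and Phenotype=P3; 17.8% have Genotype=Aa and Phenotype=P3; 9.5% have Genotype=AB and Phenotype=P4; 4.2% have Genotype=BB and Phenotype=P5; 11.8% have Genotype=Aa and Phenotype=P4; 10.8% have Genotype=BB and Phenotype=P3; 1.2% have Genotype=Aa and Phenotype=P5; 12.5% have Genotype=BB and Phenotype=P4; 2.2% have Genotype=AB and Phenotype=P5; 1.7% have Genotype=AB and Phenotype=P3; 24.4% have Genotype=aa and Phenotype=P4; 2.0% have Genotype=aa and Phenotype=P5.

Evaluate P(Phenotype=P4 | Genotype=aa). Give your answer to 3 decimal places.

0.862

P(Genotype=aa) = 0.019 + 0.244 + 0.020 = 0.283.
P(Phenotype=P4 | Genotype=aa) = 0.244/0.283 = 0.862.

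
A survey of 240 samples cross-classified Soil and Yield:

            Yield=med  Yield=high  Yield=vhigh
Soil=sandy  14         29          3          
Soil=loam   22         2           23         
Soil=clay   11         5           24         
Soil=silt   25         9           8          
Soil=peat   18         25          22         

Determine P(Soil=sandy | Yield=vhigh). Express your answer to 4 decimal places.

0.0375

Total with Yield=vhigh: 3 + 23 + 24 + 8 + 22 = 80.
P(Soil=sandy | Yield=vhigh) = 3/80 = 0.0375.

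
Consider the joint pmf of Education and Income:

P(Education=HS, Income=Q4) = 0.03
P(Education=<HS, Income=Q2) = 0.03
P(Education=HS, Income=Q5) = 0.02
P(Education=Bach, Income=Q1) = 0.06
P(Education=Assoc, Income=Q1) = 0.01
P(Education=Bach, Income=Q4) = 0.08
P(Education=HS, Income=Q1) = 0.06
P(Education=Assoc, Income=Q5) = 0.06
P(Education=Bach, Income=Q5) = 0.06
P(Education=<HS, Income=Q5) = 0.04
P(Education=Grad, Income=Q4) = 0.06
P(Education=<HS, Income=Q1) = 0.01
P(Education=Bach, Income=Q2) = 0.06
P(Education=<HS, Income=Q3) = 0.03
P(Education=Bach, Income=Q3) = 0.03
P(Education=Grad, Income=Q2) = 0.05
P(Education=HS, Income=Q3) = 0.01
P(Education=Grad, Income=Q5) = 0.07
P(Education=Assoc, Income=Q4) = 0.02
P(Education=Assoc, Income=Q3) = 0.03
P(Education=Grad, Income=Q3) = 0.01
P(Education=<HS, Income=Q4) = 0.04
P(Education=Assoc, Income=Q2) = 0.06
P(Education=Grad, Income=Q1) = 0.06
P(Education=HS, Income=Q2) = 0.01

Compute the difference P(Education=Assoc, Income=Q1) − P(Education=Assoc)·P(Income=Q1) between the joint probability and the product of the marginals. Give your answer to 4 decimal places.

P(Education=Assoc) = 0.01 + 0.06 + 0.03 + 0.02 + 0.06 = 0.18.
P(Income=Q1) = 0.01 + 0.06 + 0.01 + 0.06 + 0.06 = 0.20.
P(Education=Assoc, Income=Q1) − P(Education=Assoc)P(Income=Q1) = 0.01 − 0.18×0.20 = -0.0260.

-0.0260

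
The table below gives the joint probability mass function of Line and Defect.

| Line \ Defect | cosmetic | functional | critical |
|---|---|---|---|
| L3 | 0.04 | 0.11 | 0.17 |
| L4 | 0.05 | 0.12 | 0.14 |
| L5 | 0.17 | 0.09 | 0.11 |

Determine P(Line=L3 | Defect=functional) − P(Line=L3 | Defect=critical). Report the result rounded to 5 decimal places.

P(Defect=functional) = 0.11 + 0.12 + 0.09 = 0.32; P(Line=L3 | Defect=functional) = 0.11/0.32 = 0.343750.
P(Defect=critical) = 0.17 + 0.14 + 0.11 = 0.42; P(Line=L3 | Defect=critical) = 0.17/0.42 = 0.404762.
Difference = -0.06101.

-0.06101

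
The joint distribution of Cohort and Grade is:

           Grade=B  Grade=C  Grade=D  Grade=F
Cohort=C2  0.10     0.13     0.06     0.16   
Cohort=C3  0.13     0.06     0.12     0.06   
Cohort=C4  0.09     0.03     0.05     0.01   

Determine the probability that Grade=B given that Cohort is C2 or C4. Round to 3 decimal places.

0.302

P(Cohort=C2) = 0.10 + 0.13 + 0.06 + 0.16 = 0.45.
P(Cohort=C4) = 0.09 + 0.03 + 0.05 + 0.01 = 0.18.
P(Cohort ∈ {C2, C4}) = 0.45 + 0.18 = 0.63; P(Grade=B, Cohort ∈ {C2, C4}) = 0.10 + 0.09 = 0.19.
P(Grade=B | Cohort ∈ {C2, C4}) = 0.19/0.63 = 0.302.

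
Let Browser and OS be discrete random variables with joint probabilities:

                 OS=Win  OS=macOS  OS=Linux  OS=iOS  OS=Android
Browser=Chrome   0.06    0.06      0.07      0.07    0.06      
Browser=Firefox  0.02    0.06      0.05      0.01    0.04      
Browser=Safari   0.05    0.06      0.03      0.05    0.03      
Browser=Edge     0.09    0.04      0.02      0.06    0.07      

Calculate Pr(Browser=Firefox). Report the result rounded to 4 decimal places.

P(Browser=Firefox) = 0.02 + 0.06 + 0.05 + 0.01 + 0.04 = 0.18.

0.1800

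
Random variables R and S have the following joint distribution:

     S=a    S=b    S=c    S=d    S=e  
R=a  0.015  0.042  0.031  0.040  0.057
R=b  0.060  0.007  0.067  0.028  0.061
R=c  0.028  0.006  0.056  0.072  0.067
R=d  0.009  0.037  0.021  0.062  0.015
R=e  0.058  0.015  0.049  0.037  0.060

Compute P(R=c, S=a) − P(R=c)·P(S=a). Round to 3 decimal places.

P(R=c) = 0.028 + 0.006 + 0.056 + 0.072 + 0.067 = 0.229.
P(S=a) = 0.015 + 0.060 + 0.028 + 0.009 + 0.058 = 0.170.
P(R=c, S=a) − P(R=c)P(S=a) = 0.028 − 0.229×0.170 = -0.011.

-0.011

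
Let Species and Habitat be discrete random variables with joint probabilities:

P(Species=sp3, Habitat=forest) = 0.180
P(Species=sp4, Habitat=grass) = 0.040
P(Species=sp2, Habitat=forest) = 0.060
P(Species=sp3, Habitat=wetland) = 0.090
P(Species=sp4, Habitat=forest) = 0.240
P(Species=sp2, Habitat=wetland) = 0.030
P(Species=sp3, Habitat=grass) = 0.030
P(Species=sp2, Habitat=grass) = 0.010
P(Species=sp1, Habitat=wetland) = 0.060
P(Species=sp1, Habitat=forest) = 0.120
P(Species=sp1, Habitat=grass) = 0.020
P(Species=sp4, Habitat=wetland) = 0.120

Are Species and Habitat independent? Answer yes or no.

yes

Every cell satisfies P(Species,Habitat) = P(Species)·P(Habitat). For instance P(Species=sp2) = 0.100, P(Habitat=forest) = 0.600, and 0.100×0.600 = 0.060 matches the joint entry. So Species and Habitat are independent.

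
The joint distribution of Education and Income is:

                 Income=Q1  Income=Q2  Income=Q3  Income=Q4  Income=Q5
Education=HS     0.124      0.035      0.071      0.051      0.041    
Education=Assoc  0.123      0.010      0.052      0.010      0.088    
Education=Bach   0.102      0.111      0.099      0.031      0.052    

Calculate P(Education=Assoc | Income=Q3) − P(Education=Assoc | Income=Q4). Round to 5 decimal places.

P(Income=Q3) = 0.071 + 0.052 + 0.099 = 0.222; P(Education=Assoc | Income=Q3) = 0.052/0.222 = 0.234234.
P(Income=Q4) = 0.051 + 0.010 + 0.031 = 0.092; P(Education=Assoc | Income=Q4) = 0.010/0.092 = 0.108696.
Difference = 0.12554.

0.12554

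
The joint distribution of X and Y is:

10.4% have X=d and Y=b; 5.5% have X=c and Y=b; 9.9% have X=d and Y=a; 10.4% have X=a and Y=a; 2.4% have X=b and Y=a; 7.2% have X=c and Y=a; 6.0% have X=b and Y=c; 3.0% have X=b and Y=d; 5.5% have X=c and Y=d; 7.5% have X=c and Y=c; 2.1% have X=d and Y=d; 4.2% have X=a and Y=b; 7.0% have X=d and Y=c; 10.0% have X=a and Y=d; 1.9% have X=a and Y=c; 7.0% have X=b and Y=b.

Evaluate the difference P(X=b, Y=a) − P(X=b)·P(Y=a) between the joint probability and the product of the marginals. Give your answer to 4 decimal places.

-0.0310

P(X=b) = 0.024 + 0.070 + 0.060 + 0.030 = 0.184.
P(Y=a) = 0.104 + 0.024 + 0.072 + 0.099 = 0.299.
P(X=b, Y=a) − P(X=b)P(Y=a) = 0.024 − 0.184×0.299 = -0.0310.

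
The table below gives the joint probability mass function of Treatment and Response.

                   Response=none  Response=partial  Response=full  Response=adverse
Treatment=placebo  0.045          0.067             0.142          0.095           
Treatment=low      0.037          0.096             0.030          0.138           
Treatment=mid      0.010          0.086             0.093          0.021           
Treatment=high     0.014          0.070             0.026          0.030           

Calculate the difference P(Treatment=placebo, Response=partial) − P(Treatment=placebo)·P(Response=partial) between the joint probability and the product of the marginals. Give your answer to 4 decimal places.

-0.0443

P(Treatment=placebo) = 0.045 + 0.067 + 0.142 + 0.095 = 0.349.
P(Response=partial) = 0.067 + 0.096 + 0.086 + 0.070 = 0.319.
P(Treatment=placebo, Response=partial) − P(Treatment=placebo)P(Response=partial) = 0.067 − 0.349×0.319 = -0.0443.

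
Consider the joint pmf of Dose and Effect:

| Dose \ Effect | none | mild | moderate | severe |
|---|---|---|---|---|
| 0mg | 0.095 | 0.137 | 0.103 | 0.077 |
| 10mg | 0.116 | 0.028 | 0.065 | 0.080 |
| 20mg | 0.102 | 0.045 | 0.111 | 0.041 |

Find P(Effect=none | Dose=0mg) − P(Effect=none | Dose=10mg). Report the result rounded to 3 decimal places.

P(Dose=0mg) = 0.095 + 0.137 + 0.103 + 0.077 = 0.412; P(Effect=none | Dose=0mg) = 0.095/0.412 = 0.2306.
P(Dose=10mg) = 0.116 + 0.028 + 0.065 + 0.080 = 0.289; P(Effect=none | Dose=10mg) = 0.116/0.289 = 0.4014.
Difference = -0.171.

-0.171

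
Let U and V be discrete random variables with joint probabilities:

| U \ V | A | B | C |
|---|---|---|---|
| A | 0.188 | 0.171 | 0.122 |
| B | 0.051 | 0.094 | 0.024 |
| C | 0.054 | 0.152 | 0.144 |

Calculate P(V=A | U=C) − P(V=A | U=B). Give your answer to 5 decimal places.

-0.14749

P(U=C) = 0.054 + 0.152 + 0.144 = 0.350; P(V=A | U=C) = 0.054/0.350 = 0.154286.
P(U=B) = 0.051 + 0.094 + 0.024 = 0.169; P(V=A | U=B) = 0.051/0.169 = 0.301775.
Difference = -0.14749.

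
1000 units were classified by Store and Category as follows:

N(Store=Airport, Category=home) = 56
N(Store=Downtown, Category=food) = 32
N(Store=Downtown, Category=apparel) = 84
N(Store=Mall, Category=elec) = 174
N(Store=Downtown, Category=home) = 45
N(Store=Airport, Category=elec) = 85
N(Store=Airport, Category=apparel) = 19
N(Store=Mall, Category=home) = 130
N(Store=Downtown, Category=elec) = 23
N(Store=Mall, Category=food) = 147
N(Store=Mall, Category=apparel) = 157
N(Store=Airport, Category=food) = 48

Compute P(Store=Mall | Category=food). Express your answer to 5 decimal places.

0.64758

Total with Category=food: 32 + 147 + 48 = 227.
P(Store=Mall | Category=food) = 147/227 = 0.64758.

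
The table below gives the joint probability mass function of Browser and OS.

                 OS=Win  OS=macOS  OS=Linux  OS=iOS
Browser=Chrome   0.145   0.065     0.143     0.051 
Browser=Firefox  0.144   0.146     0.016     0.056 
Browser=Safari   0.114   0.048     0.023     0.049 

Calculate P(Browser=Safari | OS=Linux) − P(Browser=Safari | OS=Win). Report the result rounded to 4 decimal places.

P(OS=Linux) = 0.143 + 0.016 + 0.023 = 0.182; P(Browser=Safari | OS=Linux) = 0.023/0.182 = 0.12637.
P(OS=Win) = 0.145 + 0.144 + 0.114 = 0.403; P(Browser=Safari | OS=Win) = 0.114/0.403 = 0.28288.
Difference = -0.1565.

-0.1565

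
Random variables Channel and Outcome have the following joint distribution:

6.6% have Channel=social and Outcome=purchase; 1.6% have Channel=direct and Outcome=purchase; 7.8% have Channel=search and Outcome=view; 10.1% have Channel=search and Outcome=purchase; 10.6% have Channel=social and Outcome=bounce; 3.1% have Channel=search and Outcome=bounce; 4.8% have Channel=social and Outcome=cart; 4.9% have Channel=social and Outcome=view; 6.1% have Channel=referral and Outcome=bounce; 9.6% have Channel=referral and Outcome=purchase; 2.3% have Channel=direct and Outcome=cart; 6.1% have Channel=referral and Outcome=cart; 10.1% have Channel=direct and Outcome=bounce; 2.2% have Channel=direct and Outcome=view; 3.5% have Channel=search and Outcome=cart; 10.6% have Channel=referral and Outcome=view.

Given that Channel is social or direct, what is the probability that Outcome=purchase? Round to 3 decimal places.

0.190

P(Channel=social) = 0.106 + 0.049 + 0.048 + 0.066 = 0.269.
P(Channel=direct) = 0.101 + 0.022 + 0.023 + 0.016 = 0.162.
P(Channel ∈ {social, direct}) = 0.269 + 0.162 = 0.431; P(Outcome=purchase, Channel ∈ {social, direct}) = 0.066 + 0.016 = 0.082.
P(Outcome=purchase | Channel ∈ {social, direct}) = 0.082/0.431 = 0.190.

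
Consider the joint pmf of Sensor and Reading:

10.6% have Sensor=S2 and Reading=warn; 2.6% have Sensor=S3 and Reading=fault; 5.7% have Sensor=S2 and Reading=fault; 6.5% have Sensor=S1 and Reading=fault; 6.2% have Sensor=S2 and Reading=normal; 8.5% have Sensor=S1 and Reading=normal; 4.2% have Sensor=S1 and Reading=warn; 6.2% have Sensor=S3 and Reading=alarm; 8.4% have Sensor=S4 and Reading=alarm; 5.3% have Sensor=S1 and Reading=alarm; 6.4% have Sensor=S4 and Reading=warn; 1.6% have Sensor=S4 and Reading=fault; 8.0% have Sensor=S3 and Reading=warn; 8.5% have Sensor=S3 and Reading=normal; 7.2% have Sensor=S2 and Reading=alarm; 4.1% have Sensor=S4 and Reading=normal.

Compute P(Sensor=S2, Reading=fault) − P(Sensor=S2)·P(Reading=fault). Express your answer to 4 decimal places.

0.0083

P(Sensor=S2) = 0.062 + 0.106 + 0.072 + 0.057 = 0.297.
P(Reading=fault) = 0.065 + 0.057 + 0.026 + 0.016 = 0.164.
P(Sensor=S2, Reading=fault) − P(Sensor=S2)P(Reading=fault) = 0.057 − 0.297×0.164 = 0.0083.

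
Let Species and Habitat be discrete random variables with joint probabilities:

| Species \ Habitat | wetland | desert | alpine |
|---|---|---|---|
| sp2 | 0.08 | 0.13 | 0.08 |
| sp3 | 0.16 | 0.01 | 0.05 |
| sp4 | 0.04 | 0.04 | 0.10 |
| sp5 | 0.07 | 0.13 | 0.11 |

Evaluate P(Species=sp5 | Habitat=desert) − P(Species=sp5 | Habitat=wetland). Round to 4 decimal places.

P(Habitat=desert) = 0.13 + 0.01 + 0.04 + 0.13 = 0.31; P(Species=sp5 | Habitat=desert) = 0.13/0.31 = 0.41935.
P(Habitat=wetland) = 0.08 + 0.16 + 0.04 + 0.07 = 0.35; P(Species=sp5 | Habitat=wetland) = 0.07/0.35 = 0.20000.
Difference = 0.2194.

0.2194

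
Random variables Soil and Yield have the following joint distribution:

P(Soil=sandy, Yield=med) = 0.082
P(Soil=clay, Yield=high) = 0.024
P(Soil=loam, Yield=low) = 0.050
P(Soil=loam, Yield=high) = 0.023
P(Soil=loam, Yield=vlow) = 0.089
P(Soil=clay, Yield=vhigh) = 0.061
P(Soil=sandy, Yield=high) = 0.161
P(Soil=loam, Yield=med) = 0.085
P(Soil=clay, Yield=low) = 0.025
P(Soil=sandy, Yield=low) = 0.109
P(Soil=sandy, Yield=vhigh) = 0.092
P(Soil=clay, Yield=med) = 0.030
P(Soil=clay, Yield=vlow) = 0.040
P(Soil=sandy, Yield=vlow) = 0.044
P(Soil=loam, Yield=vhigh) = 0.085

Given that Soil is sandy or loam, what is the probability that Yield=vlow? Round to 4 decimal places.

0.1622

P(Soil=sandy) = 0.044 + 0.109 + 0.082 + 0.161 + 0.092 = 0.488.
P(Soil=loam) = 0.089 + 0.050 + 0.085 + 0.023 + 0.085 = 0.332.
P(Soil ∈ {sandy, loam}) = 0.488 + 0.332 = 0.820; P(Yield=vlow, Soil ∈ {sandy, loam}) = 0.044 + 0.089 = 0.133.
P(Yield=vlow | Soil ∈ {sandy, loam}) = 0.133/0.820 = 0.1622.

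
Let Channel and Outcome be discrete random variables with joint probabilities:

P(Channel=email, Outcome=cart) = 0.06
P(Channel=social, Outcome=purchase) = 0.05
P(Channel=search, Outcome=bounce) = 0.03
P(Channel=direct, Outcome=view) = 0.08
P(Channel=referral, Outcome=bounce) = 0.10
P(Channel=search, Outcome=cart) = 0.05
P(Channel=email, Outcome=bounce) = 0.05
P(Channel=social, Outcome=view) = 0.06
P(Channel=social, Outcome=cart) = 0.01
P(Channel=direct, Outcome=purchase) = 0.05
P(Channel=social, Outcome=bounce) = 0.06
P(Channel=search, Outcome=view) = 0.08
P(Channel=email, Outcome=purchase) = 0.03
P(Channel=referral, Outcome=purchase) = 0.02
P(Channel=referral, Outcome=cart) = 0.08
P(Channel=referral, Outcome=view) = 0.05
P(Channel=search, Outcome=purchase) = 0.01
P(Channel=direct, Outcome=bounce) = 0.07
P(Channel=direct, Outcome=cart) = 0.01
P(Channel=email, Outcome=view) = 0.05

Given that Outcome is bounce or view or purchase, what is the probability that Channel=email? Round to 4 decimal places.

0.1646

P(Outcome=bounce) = 0.05 + 0.03 + 0.06 + 0.07 + 0.10 = 0.31.
P(Outcome=view) = 0.05 + 0.08 + 0.06 + 0.08 + 0.05 = 0.32.
P(Outcome=purchase) = 0.03 + 0.01 + 0.05 + 0.05 + 0.02 = 0.16.
P(Outcome ∈ {bounce, view, purchase}) = 0.31 + 0.32 + 0.16 = 0.79; P(Channel=email, Outcome ∈ {bounce, view, purchase}) = 0.05 + 0.05 + 0.03 = 0.13.
P(Channel=email | Outcome ∈ {bounce, view, purchase}) = 0.13/0.79 = 0.1646.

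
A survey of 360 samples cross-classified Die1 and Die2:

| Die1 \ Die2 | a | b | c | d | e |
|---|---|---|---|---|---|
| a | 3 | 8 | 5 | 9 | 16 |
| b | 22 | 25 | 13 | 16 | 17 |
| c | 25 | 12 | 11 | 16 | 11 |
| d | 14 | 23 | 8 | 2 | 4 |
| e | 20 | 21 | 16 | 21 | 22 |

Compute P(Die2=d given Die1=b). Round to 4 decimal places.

0.1720

Total with Die1=b: 22 + 25 + 13 + 16 + 17 = 93.
P(Die2=d | Die1=b) = 16/93 = 0.1720.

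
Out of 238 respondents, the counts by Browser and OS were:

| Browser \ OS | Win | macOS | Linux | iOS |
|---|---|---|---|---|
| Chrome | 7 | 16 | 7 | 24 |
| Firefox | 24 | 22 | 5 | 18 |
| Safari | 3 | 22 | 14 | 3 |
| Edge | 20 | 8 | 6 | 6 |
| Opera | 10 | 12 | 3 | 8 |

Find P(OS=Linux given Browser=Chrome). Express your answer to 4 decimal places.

0.1296

Total with Browser=Chrome: 7 + 16 + 7 + 24 = 54.
P(OS=Linux | Browser=Chrome) = 7/54 = 0.1296.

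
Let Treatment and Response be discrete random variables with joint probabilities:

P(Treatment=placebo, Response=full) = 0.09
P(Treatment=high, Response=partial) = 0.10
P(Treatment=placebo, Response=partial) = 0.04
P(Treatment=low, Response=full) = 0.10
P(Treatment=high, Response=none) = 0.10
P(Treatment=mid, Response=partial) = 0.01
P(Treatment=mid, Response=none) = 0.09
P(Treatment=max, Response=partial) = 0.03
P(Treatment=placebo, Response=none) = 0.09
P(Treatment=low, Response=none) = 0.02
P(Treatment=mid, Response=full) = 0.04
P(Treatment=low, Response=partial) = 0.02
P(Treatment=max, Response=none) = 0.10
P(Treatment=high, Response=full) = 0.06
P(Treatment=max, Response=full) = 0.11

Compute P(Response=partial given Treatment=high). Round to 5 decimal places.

P(Treatment=high) = 0.10 + 0.10 + 0.06 = 0.26.
P(Response=partial | Treatment=high) = 0.10/0.26 = 0.38462.

0.38462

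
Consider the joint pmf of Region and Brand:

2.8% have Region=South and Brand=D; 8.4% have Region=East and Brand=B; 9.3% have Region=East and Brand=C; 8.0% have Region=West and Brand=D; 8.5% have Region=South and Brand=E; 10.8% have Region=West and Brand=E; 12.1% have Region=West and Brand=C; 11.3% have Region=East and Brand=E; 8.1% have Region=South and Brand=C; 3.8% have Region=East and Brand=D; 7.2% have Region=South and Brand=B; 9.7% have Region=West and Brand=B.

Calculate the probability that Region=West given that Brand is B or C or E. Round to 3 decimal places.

P(Brand=B) = 0.072 + 0.084 + 0.097 = 0.253.
P(Brand=C) = 0.081 + 0.093 + 0.121 = 0.295.
P(Brand=E) = 0.085 + 0.113 + 0.108 = 0.306.
P(Brand ∈ {B, C, E}) = 0.253 + 0.295 + 0.306 = 0.854; P(Region=West, Brand ∈ {B, C, E}) = 0.097 + 0.121 + 0.108 = 0.326.
P(Region=West | Brand ∈ {B, C, E}) = 0.326/0.854 = 0.382.

0.382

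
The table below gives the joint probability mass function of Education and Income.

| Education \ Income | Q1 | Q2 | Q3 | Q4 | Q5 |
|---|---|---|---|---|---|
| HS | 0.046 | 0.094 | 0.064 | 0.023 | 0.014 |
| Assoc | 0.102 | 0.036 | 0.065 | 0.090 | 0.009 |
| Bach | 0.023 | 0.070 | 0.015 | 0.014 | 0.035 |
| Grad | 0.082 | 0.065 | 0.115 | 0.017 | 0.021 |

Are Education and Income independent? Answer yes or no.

no

P(Education=Assoc) = 0.302 and P(Income=Q4) = 0.144, so their product is 0.04349, but P(Education=Assoc, Income=Q4) = 0.090. Since these differ, Education and Income are not independent.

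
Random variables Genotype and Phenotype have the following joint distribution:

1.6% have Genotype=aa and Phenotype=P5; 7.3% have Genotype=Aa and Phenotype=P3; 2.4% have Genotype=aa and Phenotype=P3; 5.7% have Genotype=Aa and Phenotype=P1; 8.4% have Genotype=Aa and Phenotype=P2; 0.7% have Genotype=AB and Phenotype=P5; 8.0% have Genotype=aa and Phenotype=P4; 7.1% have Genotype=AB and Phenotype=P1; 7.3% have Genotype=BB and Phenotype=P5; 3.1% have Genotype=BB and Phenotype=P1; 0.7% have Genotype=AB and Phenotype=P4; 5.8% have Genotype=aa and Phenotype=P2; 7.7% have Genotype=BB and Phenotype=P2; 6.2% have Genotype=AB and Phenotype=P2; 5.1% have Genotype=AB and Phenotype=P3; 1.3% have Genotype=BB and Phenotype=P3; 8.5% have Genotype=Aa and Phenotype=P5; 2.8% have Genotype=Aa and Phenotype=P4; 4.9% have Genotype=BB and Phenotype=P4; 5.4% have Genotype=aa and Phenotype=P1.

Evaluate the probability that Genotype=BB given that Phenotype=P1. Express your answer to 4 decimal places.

P(Phenotype=P1) = 0.057 + 0.054 + 0.071 + 0.031 = 0.213.
P(Genotype=BB | Phenotype=P1) = 0.031/0.213 = 0.1455.

0.1455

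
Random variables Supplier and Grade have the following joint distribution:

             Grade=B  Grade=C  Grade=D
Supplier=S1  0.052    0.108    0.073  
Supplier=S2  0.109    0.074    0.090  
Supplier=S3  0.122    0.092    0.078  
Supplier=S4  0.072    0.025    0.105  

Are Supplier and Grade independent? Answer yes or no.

P(Supplier=S1) = 0.233 and P(Grade=C) = 0.299, so their product is 0.06967, but P(Supplier=S1, Grade=C) = 0.108. Since these differ, Supplier and Grade are not independent.

no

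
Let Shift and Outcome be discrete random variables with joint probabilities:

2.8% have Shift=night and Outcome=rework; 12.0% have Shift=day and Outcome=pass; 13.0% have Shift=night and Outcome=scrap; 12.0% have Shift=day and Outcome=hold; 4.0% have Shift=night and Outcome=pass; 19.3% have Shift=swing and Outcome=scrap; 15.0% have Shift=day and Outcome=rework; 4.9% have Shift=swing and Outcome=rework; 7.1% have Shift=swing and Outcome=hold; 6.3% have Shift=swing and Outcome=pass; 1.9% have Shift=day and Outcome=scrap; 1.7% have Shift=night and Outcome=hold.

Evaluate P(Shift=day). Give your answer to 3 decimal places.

0.409

P(Shift=day) = 0.120 + 0.150 + 0.019 + 0.120 = 0.409.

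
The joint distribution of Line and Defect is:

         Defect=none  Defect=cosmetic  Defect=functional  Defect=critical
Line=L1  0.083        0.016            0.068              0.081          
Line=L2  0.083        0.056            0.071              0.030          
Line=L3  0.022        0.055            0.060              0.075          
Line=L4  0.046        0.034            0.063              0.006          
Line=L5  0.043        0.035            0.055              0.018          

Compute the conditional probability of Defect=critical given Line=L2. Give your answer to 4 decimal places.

0.1250

P(Line=L2) = 0.083 + 0.056 + 0.071 + 0.030 = 0.240.
P(Defect=critical | Line=L2) = 0.030/0.240 = 0.1250.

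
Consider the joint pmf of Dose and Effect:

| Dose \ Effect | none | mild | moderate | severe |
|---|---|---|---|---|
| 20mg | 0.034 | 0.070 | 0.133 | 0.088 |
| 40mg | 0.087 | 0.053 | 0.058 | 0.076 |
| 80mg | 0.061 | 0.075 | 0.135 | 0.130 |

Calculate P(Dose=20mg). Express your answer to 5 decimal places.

0.32500

P(Dose=20mg) = 0.034 + 0.070 + 0.133 + 0.088 = 0.325.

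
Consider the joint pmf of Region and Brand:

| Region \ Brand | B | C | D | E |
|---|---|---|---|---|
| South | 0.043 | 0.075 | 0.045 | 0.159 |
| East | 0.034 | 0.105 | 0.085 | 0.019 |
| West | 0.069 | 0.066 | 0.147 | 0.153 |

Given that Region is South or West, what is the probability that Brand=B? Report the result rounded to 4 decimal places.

0.1480

P(Region=South) = 0.043 + 0.075 + 0.045 + 0.159 = 0.322.
P(Region=West) = 0.069 + 0.066 + 0.147 + 0.153 = 0.435.
P(Region ∈ {South, West}) = 0.322 + 0.435 = 0.757; P(Brand=B, Region ∈ {South, West}) = 0.043 + 0.069 = 0.112.
P(Brand=B | Region ∈ {South, West}) = 0.112/0.757 = 0.1480.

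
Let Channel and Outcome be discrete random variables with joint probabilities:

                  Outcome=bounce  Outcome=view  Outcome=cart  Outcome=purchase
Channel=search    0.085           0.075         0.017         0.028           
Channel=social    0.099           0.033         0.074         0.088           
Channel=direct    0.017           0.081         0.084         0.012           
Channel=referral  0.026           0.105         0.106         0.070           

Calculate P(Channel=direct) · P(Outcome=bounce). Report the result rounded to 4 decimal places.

P(Channel=direct) = 0.017 + 0.081 + 0.084 + 0.012 = 0.194.
P(Outcome=bounce) = 0.085 + 0.099 + 0.017 + 0.026 = 0.227.
Product: 0.194 × 0.227 = 0.0440.

0.0440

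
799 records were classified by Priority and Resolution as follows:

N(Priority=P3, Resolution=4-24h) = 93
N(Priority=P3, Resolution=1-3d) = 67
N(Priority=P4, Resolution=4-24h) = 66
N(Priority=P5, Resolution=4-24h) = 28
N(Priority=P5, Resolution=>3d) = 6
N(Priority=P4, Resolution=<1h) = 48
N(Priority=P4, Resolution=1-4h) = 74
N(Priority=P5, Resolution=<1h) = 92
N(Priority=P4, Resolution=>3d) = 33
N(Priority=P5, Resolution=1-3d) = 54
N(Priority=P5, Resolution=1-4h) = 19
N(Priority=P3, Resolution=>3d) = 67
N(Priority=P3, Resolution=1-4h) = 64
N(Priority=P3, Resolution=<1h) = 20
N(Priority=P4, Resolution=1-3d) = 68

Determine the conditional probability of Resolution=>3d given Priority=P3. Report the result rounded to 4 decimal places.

Total with Priority=P3: 20 + 64 + 93 + 67 + 67 = 311.
P(Resolution=>3d | Priority=P3) = 67/311 = 0.2154.

0.2154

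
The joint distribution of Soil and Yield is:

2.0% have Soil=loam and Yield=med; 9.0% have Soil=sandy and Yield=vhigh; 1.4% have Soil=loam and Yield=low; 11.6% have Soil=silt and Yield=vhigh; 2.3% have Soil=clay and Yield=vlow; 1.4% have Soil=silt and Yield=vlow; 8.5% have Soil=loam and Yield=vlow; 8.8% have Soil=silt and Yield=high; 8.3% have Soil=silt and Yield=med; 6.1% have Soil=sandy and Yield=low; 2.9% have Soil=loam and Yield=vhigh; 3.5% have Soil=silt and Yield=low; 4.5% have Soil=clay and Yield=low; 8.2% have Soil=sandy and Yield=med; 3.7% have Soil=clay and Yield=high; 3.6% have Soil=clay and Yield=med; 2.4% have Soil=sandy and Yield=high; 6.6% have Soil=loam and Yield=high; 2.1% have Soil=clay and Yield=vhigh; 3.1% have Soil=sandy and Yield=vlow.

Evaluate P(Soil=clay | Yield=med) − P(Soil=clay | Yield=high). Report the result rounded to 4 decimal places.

P(Yield=med) = 0.082 + 0.020 + 0.036 + 0.083 = 0.221; P(Soil=clay | Yield=med) = 0.036/0.221 = 0.16290.
P(Yield=high) = 0.024 + 0.066 + 0.037 + 0.088 = 0.215; P(Soil=clay | Yield=high) = 0.037/0.215 = 0.17209.
Difference = -0.0092.

-0.0092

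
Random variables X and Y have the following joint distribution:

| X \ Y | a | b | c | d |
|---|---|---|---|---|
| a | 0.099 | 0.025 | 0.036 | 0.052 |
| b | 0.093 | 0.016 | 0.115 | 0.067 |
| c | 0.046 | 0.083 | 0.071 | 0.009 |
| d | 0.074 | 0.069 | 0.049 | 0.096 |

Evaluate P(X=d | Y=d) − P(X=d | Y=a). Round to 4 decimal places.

P(Y=d) = 0.052 + 0.067 + 0.009 + 0.096 = 0.224; P(X=d | Y=d) = 0.096/0.224 = 0.42857.
P(Y=a) = 0.099 + 0.093 + 0.046 + 0.074 = 0.312; P(X=d | Y=a) = 0.074/0.312 = 0.23718.
Difference = 0.1914.

0.1914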